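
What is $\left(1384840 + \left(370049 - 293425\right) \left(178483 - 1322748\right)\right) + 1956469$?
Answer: $-87674820051$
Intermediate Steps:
$\left(1384840 + \left(370049 - 293425\right) \left(178483 - 1322748\right)\right) + 1956469 = \left(1384840 + 76624 \left(178483 - 1322748\right)\right) + 1956469 = \left(1384840 + 76624 \left(-1144265\right)\right) + 1956469 = \left(1384840 - 87678161360\right) + 1956469 = -87676776520 + 1956469 = -87674820051$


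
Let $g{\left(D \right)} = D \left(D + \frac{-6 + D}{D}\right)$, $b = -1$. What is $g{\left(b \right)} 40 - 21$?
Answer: $-261$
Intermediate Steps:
$g{\left(D \right)} = D \left(D + \frac{-6 + D}{D}\right)$
$g{\left(b \right)} 40 - 21 = \left(-6 - 1 + \left(-1\right)^{2}\right) 40 - 21 = \left(-6 - 1 + 1\right) 40 - 21 = \left(-6\right) 40 - 21 = -240 - 21 = -261$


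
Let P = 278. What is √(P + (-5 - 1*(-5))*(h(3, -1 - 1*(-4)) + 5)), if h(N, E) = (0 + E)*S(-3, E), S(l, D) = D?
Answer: √278 ≈ 16.673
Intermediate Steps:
h(N, E) = E² (h(N, E) = (0 + E)*E = E*E = E²)
√(P + (-5 - 1*(-5))*(h(3, -1 - 1*(-4)) + 5)) = √(278 + (-5 - 1*(-5))*((-1 - 1*(-4))² + 5)) = √(278 + (-5 + 5)*((-1 + 4)² + 5)) = √(278 + 0*(3² + 5)) = √(278 + 0*(9 + 5)) = √(278 + 0*14) = √(278 + 0) = √278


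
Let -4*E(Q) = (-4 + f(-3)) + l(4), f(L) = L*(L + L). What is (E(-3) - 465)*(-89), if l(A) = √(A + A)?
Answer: 83393/2 + 89*√2/2 ≈ 41759.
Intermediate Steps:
l(A) = √2*√A (l(A) = √(2*A) = √2*√A)
f(L) = 2*L² (f(L) = L*(2*L) = 2*L²)
E(Q) = -7/2 - √2/2 (E(Q) = -((-4 + 2*(-3)²) + √2*√4)/4 = -((-4 + 2*9) + √2*2)/4 = -((-4 + 18) + 2*√2)/4 = -(14 + 2*√2)/4 = -7/2 - √2/2)
(E(-3) - 465)*(-89) = ((-7/2 - √2/2) - 465)*(-89) = (-937/2 - √2/2)*(-89) = 83393/2 + 89*√2/2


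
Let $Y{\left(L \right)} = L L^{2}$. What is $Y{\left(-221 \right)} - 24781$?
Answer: $-10818642$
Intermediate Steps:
$Y{\left(L \right)} = L^{3}$
$Y{\left(-221 \right)} - 24781 = \left(-221\right)^{3} - 24781 = -10793861 - 24781 = -10818642$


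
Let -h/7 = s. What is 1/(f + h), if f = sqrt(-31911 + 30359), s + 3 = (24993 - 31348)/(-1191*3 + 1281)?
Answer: 8358924/8166366337 - 21013056*I*sqrt(97)/8166366337 ≈ 0.0010236 - 0.025342*I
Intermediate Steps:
s = -521/2292 (s = -3 + (24993 - 31348)/(-1191*3 + 1281) = -3 - 6355/(-3573 + 1281) = -3 - 6355/(-2292) = -3 - 6355*(-1/2292) = -3 + 6355/2292 = -521/2292 ≈ -0.22731)
f = 4*I*sqrt(97) (f = sqrt(-1552) = 4*I*sqrt(97) ≈ 39.395*I)
h = 3647/2292 (h = -7*(-521/2292) = 3647/2292 ≈ 1.5912)
1/(f + h) = 1/(4*I*sqrt(97) + 3647/2292) = 1/(3647/2292 + 4*I*sqrt(97))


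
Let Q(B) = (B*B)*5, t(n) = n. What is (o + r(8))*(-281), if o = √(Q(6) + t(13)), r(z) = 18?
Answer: -5058 - 281*√193 ≈ -8961.8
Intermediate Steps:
Q(B) = 5*B² (Q(B) = B²*5 = 5*B²)
o = √193 (o = √(5*6² + 13) = √(5*36 + 13) = √(180 + 13) = √193 ≈ 13.892)
(o + r(8))*(-281) = (√193 + 18)*(-281) = (18 + √193)*(-281) = -5058 - 281*√193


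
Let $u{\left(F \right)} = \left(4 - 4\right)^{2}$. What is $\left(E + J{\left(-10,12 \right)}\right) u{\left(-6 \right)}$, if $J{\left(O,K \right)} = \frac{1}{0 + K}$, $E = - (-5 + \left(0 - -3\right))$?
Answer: $0$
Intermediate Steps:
$u{\left(F \right)} = 0$ ($u{\left(F \right)} = 0^{2} = 0$)
$E = 2$ ($E = - (-5 + \left(0 + 3\right)) = - (-5 + 3) = \left(-1\right) \left(-2\right) = 2$)
$J{\left(O,K \right)} = \frac{1}{K}$
$\left(E + J{\left(-10,12 \right)}\right) u{\left(-6 \right)} = \left(2 + \frac{1}{12}\right) 0 = \frac{25}{12} \cdot 0 = 0$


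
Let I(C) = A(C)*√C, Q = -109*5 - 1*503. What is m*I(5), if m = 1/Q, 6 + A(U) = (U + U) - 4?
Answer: 0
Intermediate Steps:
A(U) = -10 + 2*U (A(U) = -6 + ((U + U) - 4) = -6 + (2*U - 4) = -6 + (-4 + 2*U) = -10 + 2*U)
Q = -1048 (Q = -545 - 503 = -1048)
m = -1/1048 (m = 1/(-1048) = -1/1048 ≈ -0.00095420)
I(C) = √C*(-10 + 2*C) (I(C) = (-10 + 2*C)*√C = √C*(-10 + 2*C))
m*I(5) = -√5*(-5 + 5)/524 = -√5*0/524 = -1/1048*0 = 0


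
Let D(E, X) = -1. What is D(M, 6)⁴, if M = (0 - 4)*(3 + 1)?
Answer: 1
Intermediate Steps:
M = -16 (M = -4*4 = -16)
D(M, 6)⁴ = (-1)⁴ = 1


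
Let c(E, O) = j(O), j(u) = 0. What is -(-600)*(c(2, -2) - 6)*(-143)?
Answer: 514800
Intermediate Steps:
c(E, O) = 0
-(-600)*(c(2, -2) - 6)*(-143) = -(-600)*(0 - 6)*(-143) = -(-600)*(-6)*(-143) = -120*30*(-143) = -3600*(-143) = 514800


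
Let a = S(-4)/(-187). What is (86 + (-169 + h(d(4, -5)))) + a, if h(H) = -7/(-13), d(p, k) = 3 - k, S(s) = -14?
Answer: -200282/2431 ≈ -82.387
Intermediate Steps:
h(H) = 7/13 (h(H) = -7*(-1/13) = 7/13)
a = 14/187 (a = -14/(-187) = -14*(-1/187) = 14/187 ≈ 0.074866)
(86 + (-169 + h(d(4, -5)))) + a = (86 + (-169 + 7/13)) + 14/187 = (86 - 2190/13) + 14/187 = -1072/13 + 14/187 = -200282/2431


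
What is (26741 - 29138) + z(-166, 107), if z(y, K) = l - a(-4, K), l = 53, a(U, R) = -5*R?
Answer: -1809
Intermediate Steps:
z(y, K) = 53 + 5*K (z(y, K) = 53 - (-5)*K = 53 + 5*K)
(26741 - 29138) + z(-166, 107) = (26741 - 29138) + (53 + 5*107) = -2397 + (53 + 535) = -2397 + 588 = -1809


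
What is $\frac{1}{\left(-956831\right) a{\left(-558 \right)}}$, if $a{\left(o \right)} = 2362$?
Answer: $- \frac{1}{2260034822} \approx -4.4247 \cdot 10^{-10}$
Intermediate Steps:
$\frac{1}{\left(-956831\right) a{\left(-558 \right)}} = \frac{1}{\left(-956831\right) 2362} = \left(- \frac{1}{956831}\right) \frac{1}{2362} = - \frac{1}{2260034822}$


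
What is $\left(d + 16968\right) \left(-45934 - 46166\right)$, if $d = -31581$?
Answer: $1345857300$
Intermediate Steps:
$\left(d + 16968\right) \left(-45934 - 46166\right) = \left(-31581 + 16968\right) \left(-45934 - 46166\right) = \left(-14613\right) \left(-92100\right) = 1345857300$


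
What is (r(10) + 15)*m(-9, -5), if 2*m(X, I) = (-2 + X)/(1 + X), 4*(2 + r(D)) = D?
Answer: 341/32 ≈ 10.656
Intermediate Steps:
r(D) = -2 + D/4
m(X, I) = (-2 + X)/(2*(1 + X)) (m(X, I) = ((-2 + X)/(1 + X))/2 = (-2 + X)/(2*(1 + X)))
(r(10) + 15)*m(-9, -5) = ((-2 + (1/4)*10) + 15)*((-2 - 9)/(2*(1 - 9))) = ((-2 + 5/2) + 15)*((1/2)*(-11)/(-8)) = (1/2 + 15)*((1/2)*(-1/8)*(-11)) = (31/2)*(11/16) = 341/32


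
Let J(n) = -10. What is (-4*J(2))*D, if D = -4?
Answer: -160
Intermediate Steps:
(-4*J(2))*D = -4*(-10)*(-4) = 40*(-4) = -160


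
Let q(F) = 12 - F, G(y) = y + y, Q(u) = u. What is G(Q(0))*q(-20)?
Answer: 0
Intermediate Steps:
G(y) = 2*y
G(Q(0))*q(-20) = (2*0)*(12 - 1*(-20)) = 0*(12 + 20) = 0*32 = 0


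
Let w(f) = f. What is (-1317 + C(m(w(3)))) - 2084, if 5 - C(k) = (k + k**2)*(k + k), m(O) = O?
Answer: -3468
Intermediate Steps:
C(k) = 5 - 2*k*(k + k**2) (C(k) = 5 - (k + k**2)*(k + k) = 5 - (k + k**2)*2*k = 5 - 2*k*(k + k**2))
(-1317 + C(m(w(3)))) - 2084 = (-1317 + (5 - 2*3**2 - 2*3**3)) - 2084 = (-1317 + (5 - 2*9 - 2*27)) - 2084 = (-1317 + (5 - 18 - 54)) - 2084 = (-1317 - 67) - 2084 = -1384 - 2084 = -3468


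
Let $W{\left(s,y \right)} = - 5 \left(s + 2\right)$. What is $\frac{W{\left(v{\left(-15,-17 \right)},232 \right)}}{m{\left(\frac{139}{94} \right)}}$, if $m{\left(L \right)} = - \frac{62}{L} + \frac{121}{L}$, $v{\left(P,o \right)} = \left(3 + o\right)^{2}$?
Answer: $- \frac{68805}{2773} \approx -24.812$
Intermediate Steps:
$m{\left(L \right)} = \frac{59}{L}$
$W{\left(s,y \right)} = -10 - 5 s$ ($W{\left(s,y \right)} = - 5 \left(2 + s\right) = -10 - 5 s$)
$\frac{W{\left(v{\left(-15,-17 \right)},232 \right)}}{m{\left(\frac{139}{94} \right)}} = \frac{-10 - 5 \left(3 - 17\right)^{2}}{59 \frac{1}{139 \cdot \frac{1}{94}}} = \frac{-10 - 5 \left(-14\right)^{2}}{59 \frac{1}{139 \cdot \frac{1}{94}}} = \frac{-10 - 980}{59 \frac{1}{\frac{139}{94}}} = \frac{-10 - 980}{59 \cdot \frac{94}{139}} = - \frac{990}{\frac{5546}{139}} = \left(-990\right) \frac{139}{5546} = - \frac{68805}{2773}$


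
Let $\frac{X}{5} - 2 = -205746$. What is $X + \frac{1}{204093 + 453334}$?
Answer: $- \frac{676308303439}{657427} \approx -1.0287 \cdot 10^{6}$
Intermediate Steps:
$X = -1028720$ ($X = 10 + 5 \left(-205746\right) = 10 - 1028730 = -1028720$)
$X + \frac{1}{204093 + 453334} = -1028720 + \frac{1}{204093 + 453334} = -1028720 + \frac{1}{657427} = - \frac{676308303439}{657427}$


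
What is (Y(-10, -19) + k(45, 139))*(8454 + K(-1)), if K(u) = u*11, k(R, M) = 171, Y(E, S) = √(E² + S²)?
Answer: 1443753 + 8443*√461 ≈ 1.6250e+6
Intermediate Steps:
K(u) = 11*u
(Y(-10, -19) + k(45, 139))*(8454 + K(-1)) = (√((-10)² + (-19)²) + 171)*(8454 + 11*(-1)) = (√(100 + 361) + 171)*(8454 - 11) = (√461 + 171)*8443 = (171 + √461)*8443 = 1443753 + 8443*√461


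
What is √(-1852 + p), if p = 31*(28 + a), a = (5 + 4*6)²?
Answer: √25087 ≈ 158.39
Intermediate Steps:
a = 841 (a = (5 + 24)² = 29² = 841)
p = 26939 (p = 31*(28 + 841) = 31*869 = 26939)
√(-1852 + p) = √(-1852 + 26939) = √25087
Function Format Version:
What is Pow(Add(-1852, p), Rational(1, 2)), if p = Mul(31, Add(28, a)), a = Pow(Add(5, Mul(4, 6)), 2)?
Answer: Pow(25087, Rational(1, 2)) ≈ 158.39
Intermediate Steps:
a = 841 (a = Pow(Add(5, 24), 2) = Pow(29, 2) = 841)
p = 26939 (p = Mul(31, Add(28, 841)) = Mul(31, 869) = 26939)
Pow(Add(-1852, p), Rational(1, 2)) = Pow(Add(-1852, 26939), Rational(1, 2)) = Pow(25087, Rational(1, 2))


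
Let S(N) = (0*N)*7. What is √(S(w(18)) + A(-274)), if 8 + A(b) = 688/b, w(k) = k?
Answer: 12*I*√1370/137 ≈ 3.2421*I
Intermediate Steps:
A(b) = -8 + 688/b
S(N) = 0 (S(N) = 0*7 = 0)
√(S(w(18)) + A(-274)) = √(0 + (-8 + 688/(-274))) = √(0 + (-8 + 688*(-1/274))) = √(0 + (-8 - 344/137)) = √(0 - 1440/137) = √(-1440/137) = 12*I*√1370/137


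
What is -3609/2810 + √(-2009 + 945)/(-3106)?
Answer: -3609/2810 - I*√266/1553 ≈ -1.2843 - 0.010502*I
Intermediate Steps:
-3609/2810 + √(-2009 + 945)/(-3106) = -3609*1/2810 + √(-1064)*(-1/3106) = -3609/2810 + (2*I*√266)*(-1/3106) = -3609/2810 - I*√266/1553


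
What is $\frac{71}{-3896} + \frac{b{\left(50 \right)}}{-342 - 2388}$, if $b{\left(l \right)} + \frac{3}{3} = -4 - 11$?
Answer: $- \frac{65747}{5318040} \approx -0.012363$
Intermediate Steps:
$b{\left(l \right)} = -16$ ($b{\left(l \right)} = -1 - 15 = -16$)
$\frac{71}{-3896} + \frac{b{\left(50 \right)}}{-342 - 2388} = \frac{71}{-3896} - \frac{16}{-342 - 2388} = 71 \left(- \frac{1}{3896}\right) - \frac{16}{-2730} = - \frac{71}{3896} - - \frac{8}{1365} = - \frac{71}{3896} + \frac{8}{1365} = - \frac{65747}{5318040}$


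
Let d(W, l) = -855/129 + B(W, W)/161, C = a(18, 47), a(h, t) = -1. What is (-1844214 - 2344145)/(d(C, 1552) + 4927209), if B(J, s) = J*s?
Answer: -28996009357/34111022065 ≈ -0.85005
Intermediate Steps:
C = -1
d(W, l) = -285/43 + W**2/161 (d(W, l) = -855/129 + (W*W)/161 = -855*1/129 + W**2*(1/161) = -285/43 + W**2/161)
(-1844214 - 2344145)/(d(C, 1552) + 4927209) = (-1844214 - 2344145)/((-285/43 + (1/161)*(-1)**2) + 4927209) = -4188359/((-285/43 + (1/161)*1) + 4927209) = -4188359/((-285/43 + 1/161) + 4927209) = -4188359/(-45842/6923 + 4927209) = -4188359/34111022065/6923 = -4188359*6923/34111022065 = -28996009357/34111022065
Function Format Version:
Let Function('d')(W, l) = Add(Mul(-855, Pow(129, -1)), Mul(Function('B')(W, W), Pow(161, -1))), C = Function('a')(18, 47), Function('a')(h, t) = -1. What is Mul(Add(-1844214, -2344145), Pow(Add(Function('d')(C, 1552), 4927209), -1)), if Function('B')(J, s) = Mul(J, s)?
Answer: Rational(-28996009357, 34111022065) ≈ -0.85005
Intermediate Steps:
C = -1
Function('d')(W, l) = Add(Rational(-285, 43), Mul(Rational(1, 161), Pow(W, 2))) (Function('d')(W, l) = Add(Mul(-855, Pow(129, -1)), Mul(Mul(W, W), Pow(161, -1))) = Add(Mul(-855, Rational(1, 129)), Mul(Pow(W, 2), Rational(1, 161))) = Add(Rational(-285, 43), Mul(Rational(1, 161), Pow(W, 2))))
Mul(Add(-1844214, -2344145), Pow(Add(Function('d')(C, 1552), 4927209), -1)) = Mul(Add(-1844214, -2344145), Pow(Add(Add(Rational(-285, 43), Mul(Rational(1, 161), Pow(-1, 2))), 4927209), -1)) = Mul(-4188359, Pow(Add(Add(Rational(-285, 43), Mul(Rational(1, 161), 1)), 4927209), -1)) = Mul(-4188359, Pow(Add(Add(Rational(-285, 43), Rational(1, 161)), 4927209), -1)) = Mul(-4188359, Pow(Add(Rational(-45842, 6923), 4927209), -1)) = Mul(-4188359, Pow(Rational(34111022065, 6923), -1)) = Mul(-4188359, Rational(6923, 34111022065)) = Rational(-28996009357, 34111022065)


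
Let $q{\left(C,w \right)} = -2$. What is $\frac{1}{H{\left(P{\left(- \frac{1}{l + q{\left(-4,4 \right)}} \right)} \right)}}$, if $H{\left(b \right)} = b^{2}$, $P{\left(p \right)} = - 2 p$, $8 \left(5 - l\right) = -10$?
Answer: $\frac{289}{64} \approx 4.5156$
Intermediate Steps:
$l = \frac{25}{4}$ ($l = 5 - - \frac{5}{4} = 5 + \frac{5}{4} = \frac{25}{4} \approx 6.25$)
$\frac{1}{H{\left(P{\left(- \frac{1}{l + q{\left(-4,4 \right)}} \right)} \right)}} = \frac{1}{\left(- 2 \left(- \frac{1}{\frac{25}{4} - 2}\right)\right)^{2}} = \frac{1}{\left(- 2 \left(- \frac{1}{\frac{17}{4}}\right)\right)^{2}} = \frac{1}{\left(- 2 \left(\left(-1\right) \frac{4}{17}\right)\right)^{2}} = \frac{1}{\left(\left(-2\right) \left(- \frac{4}{17}\right)\right)^{2}} = \frac{1}{\left(\frac{8}{17}\right)^{2}} = \frac{1}{\frac{64}{289}} = \frac{289}{64}$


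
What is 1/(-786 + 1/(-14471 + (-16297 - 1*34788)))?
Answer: -65556/51527017 ≈ -0.0012723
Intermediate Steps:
1/(-786 + 1/(-14471 + (-16297 - 1*34788))) = 1/(-786 + 1/(-14471 + (-16297 - 34788))) = 1/(-786 + 1/(-14471 - 51085)) = 1/(-786 + 1/(-65556)) = 1/(-786 - 1/65556) = 1/(-51527017/65556) = -65556/51527017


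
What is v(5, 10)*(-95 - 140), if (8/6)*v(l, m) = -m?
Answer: 3525/2 ≈ 1762.5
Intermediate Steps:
v(l, m) = -3*m/4 (v(l, m) = 3*(-m)/4 = -3*m/4)
v(5, 10)*(-95 - 140) = (-¾*10)*(-95 - 140) = -15/2*(-235) = 3525/2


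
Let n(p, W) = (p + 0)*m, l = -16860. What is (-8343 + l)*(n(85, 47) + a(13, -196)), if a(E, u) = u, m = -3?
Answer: 11366553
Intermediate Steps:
n(p, W) = -3*p (n(p, W) = (p + 0)*(-3) = p*(-3) = -3*p)
(-8343 + l)*(n(85, 47) + a(13, -196)) = (-8343 - 16860)*(-3*85 - 196) = -25203*(-255 - 196) = -25203*(-451) = 11366553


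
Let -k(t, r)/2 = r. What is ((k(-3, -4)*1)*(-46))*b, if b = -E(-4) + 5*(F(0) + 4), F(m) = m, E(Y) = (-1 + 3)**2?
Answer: -5888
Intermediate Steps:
E(Y) = 4 (E(Y) = 2**2 = 4)
k(t, r) = -2*r
b = 16 (b = -1*4 + 5*(0 + 4) = -4 + 5*4 = -4 + 20 = 16)
((k(-3, -4)*1)*(-46))*b = ((-2*(-4)*1)*(-46))*16 = ((8*1)*(-46))*16 = (8*(-46))*16 = -368*16 = -5888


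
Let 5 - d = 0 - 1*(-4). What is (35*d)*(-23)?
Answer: -805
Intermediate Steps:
d = 1 (d = 5 - (0 - 1*(-4)) = 5 - (0 + 4) = 5 - 1*4 = 5 - 4 = 1)
(35*d)*(-23) = (35*1)*(-23) = 35*(-23) = -805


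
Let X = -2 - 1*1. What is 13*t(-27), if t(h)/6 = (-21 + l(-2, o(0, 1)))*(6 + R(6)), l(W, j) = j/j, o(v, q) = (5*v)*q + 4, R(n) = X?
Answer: -4680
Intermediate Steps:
X = -3 (X = -2 - 1 = -3)
R(n) = -3
o(v, q) = 4 + 5*q*v (o(v, q) = 5*q*v + 4 = 4 + 5*q*v)
l(W, j) = 1
t(h) = -360 (t(h) = 6*((-21 + 1)*(6 - 3)) = 6*(-20*3) = 6*(-60) = -360)
13*t(-27) = 13*(-360) = -4680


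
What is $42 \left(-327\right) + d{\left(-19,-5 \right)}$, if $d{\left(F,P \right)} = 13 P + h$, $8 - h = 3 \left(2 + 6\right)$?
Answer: $-13815$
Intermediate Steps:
$h = -16$ ($h = 8 - 3 \left(2 + 6\right) = 8 - 3 \cdot 8 = 8 - 24 = -16$)
$d{\left(F,P \right)} = -16 + 13 P$ ($d{\left(F,P \right)} = 13 P - 16 = -16 + 13 P$)
$42 \left(-327\right) + d{\left(-19,-5 \right)} = 42 \left(-327\right) + \left(-16 + 13 \left(-5\right)\right) = -13734 - 81 = -13815$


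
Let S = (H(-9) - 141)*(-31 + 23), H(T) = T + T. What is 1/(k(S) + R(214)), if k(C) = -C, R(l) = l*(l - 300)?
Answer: -1/19676 ≈ -5.0823e-5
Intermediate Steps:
H(T) = 2*T
R(l) = l*(-300 + l)
S = 1272 (S = (2*(-9) - 141)*(-31 + 23) = (-18 - 141)*(-8) = -159*(-8) = 1272)
1/(k(S) + R(214)) = 1/(-1*1272 + 214*(-300 + 214)) = 1/(-1272 + 214*(-86)) = 1/(-1272 - 18404) = 1/(-19676) = -1/19676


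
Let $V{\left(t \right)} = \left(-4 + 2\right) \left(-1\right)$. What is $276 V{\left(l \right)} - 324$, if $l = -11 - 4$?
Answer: $228$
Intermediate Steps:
$l = -15$ ($l = -11 - 4 = -15$)
$V{\left(t \right)} = 2$ ($V{\left(t \right)} = \left(-2\right) \left(-1\right) = 2$)
$276 V{\left(l \right)} - 324 = 276 \cdot 2 - 324 = 552 - 324 = 228$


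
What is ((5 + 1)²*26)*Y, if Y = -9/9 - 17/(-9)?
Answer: 832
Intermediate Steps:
Y = 8/9 (Y = -9*⅑ - 17*(-⅑) = -1 + 17/9 = 8/9 ≈ 0.88889)
((5 + 1)²*26)*Y = ((5 + 1)²*26)*(8/9) = (6²*26)*(8/9) = (36*26)*(8/9) = 936*(8/9) = 832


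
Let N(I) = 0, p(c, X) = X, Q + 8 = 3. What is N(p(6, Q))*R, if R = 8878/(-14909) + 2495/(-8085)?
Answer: 0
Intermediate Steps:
Q = -5 (Q = -8 + 3 = -5)
R = -21795317/24107853 (R = 8878*(-1/14909) + 2495*(-1/8085) = -8878/14909 - 499/1617 = -21795317/24107853 ≈ -0.90408)
N(p(6, Q))*R = 0*(-21795317/24107853) = 0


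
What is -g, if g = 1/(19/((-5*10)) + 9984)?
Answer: -50/499181 ≈ -0.00010016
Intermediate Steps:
g = 50/499181 (g = 1/(19/(-50) + 9984) = 1/(19*(-1/50) + 9984) = 1/(-19/50 + 9984) = 1/(499181/50) = 50/499181 ≈ 0.00010016)
-g = -1*50/499181 = -50/499181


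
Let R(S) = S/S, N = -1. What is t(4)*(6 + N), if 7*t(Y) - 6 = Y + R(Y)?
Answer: 55/7 ≈ 7.8571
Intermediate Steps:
R(S) = 1
t(Y) = 1 + Y/7 (t(Y) = 6/7 + (Y + 1)/7 = 6/7 + (1 + Y)/7 = 6/7 + (⅐ + Y/7) = 1 + Y/7)
t(4)*(6 + N) = (1 + (⅐)*4)*(6 - 1) = (1 + 4/7)*5 = (11/7)*5 = 55/7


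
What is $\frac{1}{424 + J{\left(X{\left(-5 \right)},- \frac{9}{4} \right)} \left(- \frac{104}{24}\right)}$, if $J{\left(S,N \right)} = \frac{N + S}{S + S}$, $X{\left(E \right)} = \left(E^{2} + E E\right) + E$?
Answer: $\frac{120}{50633} \approx 0.00237$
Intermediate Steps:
$X{\left(E \right)} = E + 2 E^{2}$ ($X{\left(E \right)} = \left(E^{2} + E^{2}\right) + E = 2 E^{2} + E = E + 2 E^{2}$)
$J{\left(S,N \right)} = \frac{N + S}{2 S}$
$\frac{1}{424 + J{\left(X{\left(-5 \right)},- \frac{9}{4} \right)} \left(- \frac{104}{24}\right)} = \frac{1}{424 + \frac{- \frac{9}{4} - 5 \left(1 + 2 \left(-5\right)\right)}{2 \left(- 5 \left(1 + 2 \left(-5\right)\right)\right)} \left(- \frac{104}{24}\right)} = \frac{1}{424 + \frac{\left(-9\right) \frac{1}{4} - 5 \left(1 - 10\right)}{2 \left(- 5 \left(1 - 10\right)\right)} \left(\left(-104\right) \frac{1}{24}\right)} = \frac{1}{424 + \frac{- \frac{9}{4} - -45}{2 \left(\left(-5\right) \left(-9\right)\right)} \left(- \frac{13}{3}\right)} = \frac{1}{424 + \frac{- \frac{9}{4} + 45}{2 \cdot 45} \left(- \frac{13}{3}\right)} = \frac{1}{424 + \frac{1}{2} \cdot \frac{1}{45} \cdot \frac{171}{4} \left(- \frac{13}{3}\right)} = \frac{1}{424 + \frac{19}{40} \left(- \frac{13}{3}\right)} = \frac{1}{424 - \frac{247}{120}} = \frac{1}{\frac{50633}{120}} = \frac{120}{50633}$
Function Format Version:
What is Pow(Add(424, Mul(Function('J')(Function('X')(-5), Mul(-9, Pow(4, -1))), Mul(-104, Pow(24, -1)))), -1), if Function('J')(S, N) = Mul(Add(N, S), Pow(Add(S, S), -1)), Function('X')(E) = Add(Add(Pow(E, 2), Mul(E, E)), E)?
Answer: Rational(120, 50633) ≈ 0.0023700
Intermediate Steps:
Function('X')(E) = Add(E, Mul(2, Pow(E, 2))) (Function('X')(E) = Add(Add(Pow(E, 2), Pow(E, 2)), E) = Add(Mul(2, Pow(E, 2)), E) = Add(E, Mul(2, Pow(E, 2))))
Function('J')(S, N) = Mul(Rational(1, 2), Pow(S, -1), Add(N, S)) (Function('J')(S, N) = Mul(Add(N, S), Pow(Mul(2, S), -1)) = Mul(Add(N, S), Mul(Rational(1, 2), Pow(S, -1))) = Mul(Rational(1, 2), Pow(S, -1), Add(N, S)))
Pow(Add(424, Mul(Function('J')(Function('X')(-5), Mul(-9, Pow(4, -1))), Mul(-104, Pow(24, -1)))), -1) = Pow(Add(424, Mul(Mul(Rational(1, 2), Pow(Mul(-5, Add(1, Mul(2, -5))), -1), Add(Mul(-9, Pow(4, -1)), Mul(-5, Add(1, Mul(2, -5))))), Mul(-104, Pow(24, -1)))), -1) = Pow(Add(424, Mul(Mul(Rational(1, 2), Pow(Mul(-5, Add(1, -10)), -1), Add(Mul(-9, Rational(1, 4)), Mul(-5, Add(1, -10)))), Mul(-104, Rational(1, 24)))), -1) = Pow(Add(424, Mul(Mul(Rational(1, 2), Pow(Mul(-5, -9), -1), Add(Rational(-9, 4), Mul(-5, -9))), Rational(-13, 3))), -1) = Pow(Add(424, Mul(Mul(Rational(1, 2), Pow(45, -1), Add(Rational(-9, 4), 45)), Rational(-13, 3))), -1) = Pow(Add(424, Mul(Mul(Rational(1, 2), Rational(1, 45), Rational(171, 4)), Rational(-13, 3))), -1) = Pow(Add(424, Mul(Rational(19, 40), Rational(-13, 3))), -1) = Pow(Add(424, Rational(-247, 120)), -1) = Pow(Rational(50633, 120), -1) = Rational(120, 50633)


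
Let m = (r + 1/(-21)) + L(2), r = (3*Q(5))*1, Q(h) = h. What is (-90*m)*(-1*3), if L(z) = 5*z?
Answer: 47160/7 ≈ 6737.1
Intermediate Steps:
r = 15 (r = (3*5)*1 = 15*1 = 15)
m = 524/21 (m = (15 + 1/(-21)) + 5*2 = (15 - 1/21) + 10 = 314/21 + 10 = 524/21 ≈ 24.952)
(-90*m)*(-1*3) = (-90*524/21)*(-1*3) = -15720/7*(-3) = 47160/7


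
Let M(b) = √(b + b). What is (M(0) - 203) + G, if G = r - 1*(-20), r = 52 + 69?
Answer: -62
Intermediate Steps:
r = 121
M(b) = √2*√b (M(b) = √(2*b) = √2*√b)
G = 141 (G = 121 - 1*(-20) = 121 + 20 = 141)
(M(0) - 203) + G = (√2*√0 - 203) + 141 = (√2*0 - 203) + 141 = (0 - 203) + 141 = -203 + 141 = -62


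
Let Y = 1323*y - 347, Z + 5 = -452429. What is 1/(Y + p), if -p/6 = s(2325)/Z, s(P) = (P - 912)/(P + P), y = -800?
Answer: -350636350/371235183652037 ≈ -9.4451e-7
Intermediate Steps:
Z = -452434 (Z = -5 - 452429 = -452434)
Y = -1058747 (Y = 1323*(-800) - 347 = -1058400 - 347 = -1058747)
s(P) = (-912 + P)/(2*P) (s(P) = (-912 + P)/((2*P)) = (-912 + P)*(1/(2*P)) = (-912 + P)/(2*P))
p = 1413/350636350 (p = -6*(½)*(-912 + 2325)/2325/(-452434) = -6*(½)*(1/2325)*1413*(-1)/452434 = -1413*(-1)/(775*452434) = -6*(-471/701272700) = 1413/350636350 ≈ 4.0298e-6)
1/(Y + p) = 1/(-1058747 + 1413/350636350) = 1/(-371235183652037/350636350) = -350636350/371235183652037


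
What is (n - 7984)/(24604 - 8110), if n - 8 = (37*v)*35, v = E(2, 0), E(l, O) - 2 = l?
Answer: -466/2749 ≈ -0.16952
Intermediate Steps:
E(l, O) = 2 + l
v = 4 (v = 2 + 2 = 4)
n = 5188 (n = 8 + (37*4)*35 = 8 + 148*35 = 8 + 5180 = 5188)
(n - 7984)/(24604 - 8110) = (5188 - 7984)/(24604 - 8110) = -2796/16494 = -2796*1/16494 = -466/2749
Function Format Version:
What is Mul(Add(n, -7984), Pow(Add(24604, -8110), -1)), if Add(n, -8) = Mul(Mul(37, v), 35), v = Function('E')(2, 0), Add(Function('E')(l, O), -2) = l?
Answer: Rational(-466, 2749) ≈ -0.16952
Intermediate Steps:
Function('E')(l, O) = Add(2, l)
v = 4 (v = Add(2, 2) = 4)
n = 5188 (n = Add(8, Mul(Mul(37, 4), 35)) = Add(8, Mul(148, 35)) = Add(8, 5180) = 5188)
Mul(Add(n, -7984), Pow(Add(24604, -8110), -1)) = Mul(Add(5188, -7984), Pow(Add(24604, -8110), -1)) = Mul(-2796, Pow(16494, -1)) = Mul(-2796, Rational(1, 16494)) = Rational(-466, 2749)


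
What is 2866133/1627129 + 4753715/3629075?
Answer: 3627263830242/1180994635135 ≈ 3.0714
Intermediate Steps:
2866133/1627129 + 4753715/3629075 = 2866133*(1/1627129) + 4753715*(1/3629075) = 2866133/1627129 + 950743/725815 = 3627263830242/1180994635135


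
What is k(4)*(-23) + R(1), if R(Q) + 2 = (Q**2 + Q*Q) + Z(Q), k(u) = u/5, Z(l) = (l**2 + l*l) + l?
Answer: -77/5 ≈ -15.400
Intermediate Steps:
Z(l) = l + 2*l**2 (Z(l) = (l**2 + l**2) + l = 2*l**2 + l = l + 2*l**2)
k(u) = u/5 (k(u) = u*(1/5) = u/5)
R(Q) = -2 + 2*Q**2 + Q*(1 + 2*Q) (R(Q) = -2 + ((Q**2 + Q*Q) + Q*(1 + 2*Q)) = -2 + ((Q**2 + Q**2) + Q*(1 + 2*Q)) = -2 + (2*Q**2 + Q*(1 + 2*Q)) = -2 + 2*Q**2 + Q*(1 + 2*Q))
k(4)*(-23) + R(1) = ((1/5)*4)*(-23) + (-2 + 1 + 4*1**2) = (4/5)*(-23) + (-2 + 1 + 4*1) = -92/5 + (-2 + 1 + 4) = -92/5 + 3 = -77/5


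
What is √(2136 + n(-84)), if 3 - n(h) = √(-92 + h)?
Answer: √(2139 - 4*I*√11) ≈ 46.25 - 0.1434*I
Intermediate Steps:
n(h) = 3 - √(-92 + h)
√(2136 + n(-84)) = √(2136 + (3 - √(-92 - 84))) = √(2136 + (3 - √(-176))) = √(2136 + (3 - 4*I*√11)) = √(2139 - 4*I*√11)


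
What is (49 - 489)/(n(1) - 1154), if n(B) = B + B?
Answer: 55/144 ≈ 0.38194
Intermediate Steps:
n(B) = 2*B
(49 - 489)/(n(1) - 1154) = (49 - 489)/(2*1 - 1154) = -440/(2 - 1154) = -440/(-1152) = -440*(-1/1152) = 55/144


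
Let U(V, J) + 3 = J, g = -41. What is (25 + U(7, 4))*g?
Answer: -1066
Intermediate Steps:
U(V, J) = -3 + J
(25 + U(7, 4))*g = (25 + (-3 + 4))*(-41) = (25 + 1)*(-41) = 26*(-41) = -1066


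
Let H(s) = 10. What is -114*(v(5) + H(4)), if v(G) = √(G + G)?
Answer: -1140 - 114*√10 ≈ -1500.5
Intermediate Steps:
v(G) = √2*√G (v(G) = √(2*G) = √2*√G)
-114*(v(5) + H(4)) = -114*(√2*√5 + 10) = -114*(√10 + 10) = -114*(10 + √10) = -1140 - 114*√10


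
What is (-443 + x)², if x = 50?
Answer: 154449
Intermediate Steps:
(-443 + x)² = (-443 + 50)² = (-393)² = 154449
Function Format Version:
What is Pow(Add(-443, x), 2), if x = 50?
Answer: 154449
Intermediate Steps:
Pow(Add(-443, x), 2) = Pow(Add(-443, 50), 2) = Pow(-393, 2) = 154449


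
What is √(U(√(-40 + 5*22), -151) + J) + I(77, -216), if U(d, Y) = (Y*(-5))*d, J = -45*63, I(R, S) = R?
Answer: 77 + √(-2835 + 755*√70) ≈ 136.01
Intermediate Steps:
J = -2835
U(d, Y) = -5*Y*d (U(d, Y) = (-5*Y)*d = -5*Y*d)
√(U(√(-40 + 5*22), -151) + J) + I(77, -216) = √(-5*(-151)*√(-40 + 5*22) - 2835) + 77 = √(-5*(-151)*√(-40 + 110) - 2835) + 77 = √(-5*(-151)*√70 - 2835) + 77 = √(755*√70 - 2835) + 77 = √(-2835 + 755*√70) + 77 = 77 + √(-2835 + 755*√70)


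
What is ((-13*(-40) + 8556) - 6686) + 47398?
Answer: 49788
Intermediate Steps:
((-13*(-40) + 8556) - 6686) + 47398 = ((520 + 8556) - 6686) + 47398 = (9076 - 6686) + 47398 = 2390 + 47398 = 49788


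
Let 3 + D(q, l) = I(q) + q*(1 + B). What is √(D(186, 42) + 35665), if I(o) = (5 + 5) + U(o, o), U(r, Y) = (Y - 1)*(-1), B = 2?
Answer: 9*√445 ≈ 189.86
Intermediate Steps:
U(r, Y) = 1 - Y (U(r, Y) = (-1 + Y)*(-1) = 1 - Y)
I(o) = 11 - o (I(o) = (5 + 5) + (1 - o) = 10 + (1 - o) = 11 - o)
D(q, l) = 8 + 2*q (D(q, l) = -3 + ((11 - q) + q*(1 + 2)) = -3 + ((11 - q) + q*3) = -3 + ((11 - q) + 3*q) = -3 + (11 + 2*q) = 8 + 2*q)
√(D(186, 42) + 35665) = √((8 + 2*186) + 35665) = √((8 + 372) + 35665) = √(380 + 35665) = √36045 = 9*√445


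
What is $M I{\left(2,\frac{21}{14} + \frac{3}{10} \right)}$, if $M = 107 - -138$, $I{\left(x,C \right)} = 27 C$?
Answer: $11907$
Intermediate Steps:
$M = 245$ ($M = 107 + 138 = 245$)
$M I{\left(2,\frac{21}{14} + \frac{3}{10} \right)} = 245 \cdot 27 \left(\frac{21}{14} + \frac{3}{10}\right) = 245 \cdot 27 \left(21 \cdot \frac{1}{14} + 3 \cdot \frac{1}{10}\right) = 245 \cdot 27 \left(\frac{3}{2} + \frac{3}{10}\right) = 245 \cdot 27 \cdot \frac{9}{5} = 245 \cdot \frac{243}{5} = 11907$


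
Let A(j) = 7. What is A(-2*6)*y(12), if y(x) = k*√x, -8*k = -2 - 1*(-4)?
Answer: -7*√3/2 ≈ -6.0622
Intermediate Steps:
k = -¼ (k = -(-2 - 1*(-4))/8 = -(-2 + 4)/8 = -⅛*2 = -¼ ≈ -0.25000)
y(x) = -√x/4
A(-2*6)*y(12) = 7*(-√3/2) = -7*√3/2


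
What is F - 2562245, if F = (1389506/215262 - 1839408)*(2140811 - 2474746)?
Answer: 66111049392338230/107631 ≈ 6.1424e+11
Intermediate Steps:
F = 66111325169329825/107631 (F = (1389506*(1/215262) - 1839408)*(-333935) = (694753/107631 - 1839408)*(-333935) = -197976627695/107631*(-333935) = 66111325169329825/107631 ≈ 6.1424e+11)
F - 2562245 = 66111325169329825/107631 - 2562245 = 66111049392338230/107631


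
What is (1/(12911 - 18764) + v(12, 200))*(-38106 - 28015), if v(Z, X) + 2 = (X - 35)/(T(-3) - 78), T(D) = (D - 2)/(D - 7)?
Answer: 49538845015/181443 ≈ 2.7303e+5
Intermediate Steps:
T(D) = (-2 + D)/(-7 + D)
v(Z, X) = -48/31 - 2*X/155 (v(Z, X) = -2 + (X - 35)/((-2 - 3)/(-7 - 3) - 78) = -2 + (-35 + X)/(-5/(-10) - 78) = -2 + (-35 + X)/(-⅒*(-5) - 78) = -2 + (-35 + X)/(½ - 78) = -2 + (-35 + X)/(-155/2) = -2 + (-35 + X)*(-2/155) = -2 + (14/31 - 2*X/155) = -48/31 - 2*X/155)
(1/(12911 - 18764) + v(12, 200))*(-38106 - 28015) = (1/(12911 - 18764) + (-48/31 - 2/155*200))*(-38106 - 28015) = (1/(-5853) + (-48/31 - 80/31))*(-66121) = (-1/5853 - 128/31)*(-66121) = -749215/181443*(-66121) = 49538845015/181443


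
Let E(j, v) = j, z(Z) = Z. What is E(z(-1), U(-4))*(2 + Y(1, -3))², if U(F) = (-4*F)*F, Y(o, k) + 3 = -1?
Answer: -4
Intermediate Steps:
Y(o, k) = -4 (Y(o, k) = -3 - 1 = -4)
U(F) = -4*F²
E(z(-1), U(-4))*(2 + Y(1, -3))² = -(2 - 4)² = -1*(-2)² = -1*4 = -4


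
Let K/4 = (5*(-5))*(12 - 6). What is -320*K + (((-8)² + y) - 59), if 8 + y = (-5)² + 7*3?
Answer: 192043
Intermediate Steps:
K = -600 (K = 4*((5*(-5))*(12 - 6)) = 4*(-25*6) = 4*(-150) = -600)
y = 38 (y = -8 + ((-5)² + 7*3) = -8 + (25 + 21) = -8 + 46 = 38)
-320*K + (((-8)² + y) - 59) = -320*(-600) + (((-8)² + 38) - 59) = 192000 + ((64 + 38) - 59) = 192000 + (102 - 59) = 192000 + 43 = 192043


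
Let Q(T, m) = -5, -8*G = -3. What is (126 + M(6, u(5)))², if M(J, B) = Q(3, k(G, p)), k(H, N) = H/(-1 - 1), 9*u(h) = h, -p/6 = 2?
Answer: 14641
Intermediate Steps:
p = -12 (p = -6*2 = -12)
G = 3/8 (G = -⅛*(-3) = 3/8 ≈ 0.37500)
u(h) = h/9
k(H, N) = -H/2 (k(H, N) = H/(-2) = H*(-½) = -H/2)
M(J, B) = -5
(126 + M(6, u(5)))² = (126 - 5)² = 121² = 14641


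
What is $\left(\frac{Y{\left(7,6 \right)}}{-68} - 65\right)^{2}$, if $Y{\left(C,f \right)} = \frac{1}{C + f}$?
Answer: $\frac{3301766521}{781456} \approx 4225.1$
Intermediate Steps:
$\left(\frac{Y{\left(7,6 \right)}}{-68} - 65\right)^{2} = \left(\frac{1}{\left(7 + 6\right) \left(-68\right)} - 65\right)^{2} = \left(\frac{1}{13} \left(- \frac{1}{68}\right) - 65\right)^{2} = \left(- \frac{1}{884} - 65\right)^{2} = \left(- \frac{57461}{884}\right)^{2} = \frac{3301766521}{781456}$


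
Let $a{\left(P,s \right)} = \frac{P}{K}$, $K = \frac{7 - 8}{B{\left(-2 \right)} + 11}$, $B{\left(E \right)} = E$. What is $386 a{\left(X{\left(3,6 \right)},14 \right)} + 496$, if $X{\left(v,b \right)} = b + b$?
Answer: $-41192$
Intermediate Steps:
$X{\left(v,b \right)} = 2 b$
$K = - \frac{1}{9}$ ($K = \frac{7 - 8}{-2 + 11} = - \frac{1}{9} \approx -0.11111$)
$a{\left(P,s \right)} = - 9 P$ ($a{\left(P,s \right)} = \frac{P}{- \frac{1}{9}} = P \left(-9\right) = - 9 P$)
$386 a{\left(X{\left(3,6 \right)},14 \right)} + 496 = 386 \left(- 9 \cdot 2 \cdot 6\right) + 496 = 386 \left(\left(-9\right) 12\right) + 496 = 386 \left(-108\right) + 496 = -41688 + 496 = -41192$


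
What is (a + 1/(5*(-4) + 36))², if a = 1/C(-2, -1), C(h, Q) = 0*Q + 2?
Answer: 81/256 ≈ 0.31641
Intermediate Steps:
C(h, Q) = 2 (C(h, Q) = 0 + 2 = 2)
a = ½ (a = 1/2 = ½ ≈ 0.50000)
(a + 1/(5*(-4) + 36))² = (½ + 1/(5*(-4) + 36))² = (½ + 1/(-20 + 36))² = (½ + 1/16)² = (9/16)² = 81/256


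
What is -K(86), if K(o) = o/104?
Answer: -43/52 ≈ -0.82692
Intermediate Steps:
K(o) = o/104 (K(o) = o*(1/104) = o/104)
-K(86) = -86/104 = -1*43/52 = -43/52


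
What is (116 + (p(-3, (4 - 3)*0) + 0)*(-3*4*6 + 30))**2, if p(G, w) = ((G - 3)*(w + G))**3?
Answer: 59940749584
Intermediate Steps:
p(G, w) = (-3 + G)**3*(G + w)**3 (p(G, w) = ((-3 + G)*(G + w))**3 = (-3 + G)**3*(G + w)**3)
(116 + (p(-3, (4 - 3)*0) + 0)*(-3*4*6 + 30))**2 = (116 + ((-3 - 3)**3*(-3 + (4 - 3)*0)**3 + 0)*(-3*4*6 + 30))**2 = (116 + ((-6)**3*(-3 + 1*0)**3 + 0)*(-12*6 + 30))**2 = (116 + (-216*(-3 + 0)**3 + 0)*(-72 + 30))**2 = (116 + (-216*(-3)**3 + 0)*(-42))**2 = (116 + (-216*(-27) + 0)*(-42))**2 = (116 + (5832 + 0)*(-42))**2 = (116 + 5832*(-42))**2 = (116 - 244944)**2 = (-244828)**2 = 59940749584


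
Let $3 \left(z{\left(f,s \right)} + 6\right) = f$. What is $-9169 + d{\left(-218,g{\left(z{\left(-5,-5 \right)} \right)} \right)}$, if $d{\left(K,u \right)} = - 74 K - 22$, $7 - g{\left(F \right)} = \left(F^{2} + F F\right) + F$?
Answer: $6941$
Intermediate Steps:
$z{\left(f,s \right)} = -6 + \frac{f}{3}$
$g{\left(F \right)} = 7 - F - 2 F^{2}$ ($g{\left(F \right)} = 7 - \left(\left(F^{2} + F F\right) + F\right) = 7 - \left(\left(F^{2} + F^{2}\right) + F\right) = 7 - \left(2 F^{2} + F\right) = 7 - \left(F + 2 F^{2}\right) = 7 - F - 2 F^{2}$)
$d{\left(K,u \right)} = -22 - 74 K$
$-9169 + d{\left(-218,g{\left(z{\left(-5,-5 \right)} \right)} \right)} = -9169 - -16110 = -9169 + \left(-22 + 16132\right) = -9169 + 16110 = 6941$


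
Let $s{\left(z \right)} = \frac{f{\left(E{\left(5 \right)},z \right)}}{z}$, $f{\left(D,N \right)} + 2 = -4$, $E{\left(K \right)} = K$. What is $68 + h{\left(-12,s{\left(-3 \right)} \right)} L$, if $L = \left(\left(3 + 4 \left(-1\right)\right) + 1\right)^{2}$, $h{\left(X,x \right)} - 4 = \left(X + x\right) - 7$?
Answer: $68$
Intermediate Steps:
$f{\left(D,N \right)} = -6$ ($f{\left(D,N \right)} = -2 - 4 = -6$)
$s{\left(z \right)} = - \frac{6}{z}$
$h{\left(X,x \right)} = -3 + X + x$ ($h{\left(X,x \right)} = 4 - \left(7 - X - x\right) = 4 + \left(-7 + X + x\right) = -3 + X + x$)
$L = 0$ ($L = \left(\left(3 - 4\right) + 1\right)^{2} = \left(-1 + 1\right)^{2} = 0^{2} = 0$)
$68 + h{\left(-12,s{\left(-3 \right)} \right)} L = 68 + \left(-3 - 12 - \frac{6}{-3}\right) 0 = 68 + \left(-3 - 12 - -2\right) 0 = 68 + \left(-3 - 12 + 2\right) 0 = 68 - 0 = 68 + 0 = 68$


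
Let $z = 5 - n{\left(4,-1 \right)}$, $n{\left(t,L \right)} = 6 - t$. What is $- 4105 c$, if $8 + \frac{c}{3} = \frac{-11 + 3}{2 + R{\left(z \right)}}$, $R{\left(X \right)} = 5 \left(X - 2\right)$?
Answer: $\frac{788160}{7} \approx 1.1259 \cdot 10^{5}$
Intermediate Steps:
$z = 3$ ($z = 5 - \left(6 - 4\right) = 5 - 2 = 3$)
$R{\left(X \right)} = -10 + 5 X$ ($R{\left(X \right)} = 5 \left(-2 + X\right) = -10 + 5 X$)
$c = - \frac{192}{7}$ ($c = -24 + 3 \frac{-11 + 3}{2 + \left(-10 + 5 \cdot 3\right)} = -24 + 3 \left(- \frac{8}{2 + \left(-10 + 15\right)}\right) = -24 + 3 \left(- \frac{8}{2 + 5}\right) = -24 + 3 \left(- \frac{8}{7}\right) = -24 - \frac{24}{7} = - \frac{192}{7} \approx -27.429$)
$- 4105 c = \left(-4105\right) \left(- \frac{192}{7}\right) = \frac{788160}{7}$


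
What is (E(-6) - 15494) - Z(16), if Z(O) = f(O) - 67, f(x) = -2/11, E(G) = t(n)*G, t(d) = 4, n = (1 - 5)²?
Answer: -169959/11 ≈ -15451.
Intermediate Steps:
n = 16 (n = (-4)² = 16)
E(G) = 4*G
f(x) = -2/11 (f(x) = -2*1/11 = -2/11)
Z(O) = -739/11 (Z(O) = -2/11 - 67 = -739/11)
(E(-6) - 15494) - Z(16) = (4*(-6) - 15494) - 1*(-739/11) = (-24 - 15494) + 739/11 = -15518 + 739/11 = -169959/11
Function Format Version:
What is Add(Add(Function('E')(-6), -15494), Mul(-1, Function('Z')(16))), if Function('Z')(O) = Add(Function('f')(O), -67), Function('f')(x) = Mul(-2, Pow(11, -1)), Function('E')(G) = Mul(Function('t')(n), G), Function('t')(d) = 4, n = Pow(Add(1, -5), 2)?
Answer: Rational(-169959, 11) ≈ -15451.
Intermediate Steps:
n = 16 (n = Pow(-4, 2) = 16)
Function('E')(G) = Mul(4, G)
Function('f')(x) = Rational(-2, 11) (Function('f')(x) = Mul(-2, Rational(1, 11)) = Rational(-2, 11))
Function('Z')(O) = Rational(-739, 11) (Function('Z')(O) = Add(Rational(-2, 11), -67) = Rational(-739, 11))
Add(Add(Function('E')(-6), -15494), Mul(-1, Function('Z')(16))) = Add(Add(Mul(4, -6), -15494), Mul(-1, Rational(-739, 11))) = Add(Add(-24, -15494), Rational(739, 11)) = Add(-15518, Rational(739, 11)) = Rational(-169959, 11)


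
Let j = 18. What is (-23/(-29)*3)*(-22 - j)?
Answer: -2760/29 ≈ -95.172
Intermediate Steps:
(-23/(-29)*3)*(-22 - j) = (-23/(-29)*3)*(-22 - 1*18) = (-23*(-1/29)*3)*(-22 - 18) = ((23/29)*3)*(-40) = (69/29)*(-40) = -2760/29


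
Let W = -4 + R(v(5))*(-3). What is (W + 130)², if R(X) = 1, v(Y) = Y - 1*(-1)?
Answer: 15129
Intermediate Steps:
v(Y) = 1 + Y (v(Y) = Y + 1 = 1 + Y)
W = -7 (W = -4 + 1*(-3) = -4 - 3 = -7)
(W + 130)² = (-7 + 130)² = 123² = 15129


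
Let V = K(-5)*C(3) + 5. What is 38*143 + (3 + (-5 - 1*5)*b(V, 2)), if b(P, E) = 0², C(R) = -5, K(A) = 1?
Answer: 5437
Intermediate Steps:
V = 0 (V = 1*(-5) + 5 = -5 + 5 = 0)
b(P, E) = 0
38*143 + (3 + (-5 - 1*5)*b(V, 2)) = 38*143 + (3 + (-5 - 1*5)*0) = 5434 + (3 + (-5 - 5)*0) = 5434 + (3 - 10*0) = 5434 + (3 + 0) = 5434 + 3 = 5437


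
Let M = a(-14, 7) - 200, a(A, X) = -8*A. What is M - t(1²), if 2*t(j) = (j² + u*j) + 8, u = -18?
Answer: -167/2 ≈ -83.500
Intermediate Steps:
M = -88 (M = -8*(-14) - 200 = 112 - 200 = -88)
t(j) = 4 + j²/2 - 9*j (t(j) = ((j² - 18*j) + 8)/2 = (8 + j² - 18*j)/2 = 4 + j²/2 - 9*j)
M - t(1²) = -88 - (4 + (1²)²/2 - 9*1²) = -88 - (4 + (½)*1² - 9*1) = -88 - (4 + (½)*1 - 9) = -88 - (4 + ½ - 9) = -88 - 1*(-9/2) = -88 + 9/2 = -167/2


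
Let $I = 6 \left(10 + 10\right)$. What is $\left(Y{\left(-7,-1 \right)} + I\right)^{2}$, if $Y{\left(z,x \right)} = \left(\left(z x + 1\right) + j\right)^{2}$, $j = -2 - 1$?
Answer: $21025$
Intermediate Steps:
$j = -3$ ($j = -2 - 1 = -3$)
$I = 120$ ($I = 6 \cdot 20 = 120$)
$Y{\left(z,x \right)} = \left(-2 + x z\right)^{2}$ ($Y{\left(z,x \right)} = \left(\left(z x + 1\right) - 3\right)^{2} = \left(\left(x z + 1\right) - 3\right)^{2} = \left(\left(1 + x z\right) - 3\right)^{2} = \left(-2 + x z\right)^{2}$)
$\left(Y{\left(-7,-1 \right)} + I\right)^{2} = \left(\left(-2 - -7\right)^{2} + 120\right)^{2} = \left(\left(-2 + 7\right)^{2} + 120\right)^{2} = \left(5^{2} + 120\right)^{2} = \left(25 + 120\right)^{2} = 145^{2} = 21025$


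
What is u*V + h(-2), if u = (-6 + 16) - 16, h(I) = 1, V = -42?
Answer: 253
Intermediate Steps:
u = -6 (u = 10 - 16 = -6)
u*V + h(-2) = -6*(-42) + 1 = 252 + 1 = 253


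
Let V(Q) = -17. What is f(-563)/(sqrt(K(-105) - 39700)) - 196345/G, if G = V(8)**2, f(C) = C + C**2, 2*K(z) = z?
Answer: -196345/289 - 316406*I*sqrt(159010)/79505 ≈ -679.39 - 1586.9*I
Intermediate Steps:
K(z) = z/2
G = 289 (G = (-17)**2 = 289)
f(-563)/(sqrt(K(-105) - 39700)) - 196345/G = (-563*(1 - 563))/(sqrt((1/2)*(-105) - 39700)) - 196345/289 = (-563*(-562))/(sqrt(-105/2 - 39700)) - 196345*1/289 = 316406/(sqrt(-79505/2)) - 196345/289 = 316406/((I*sqrt(159010)/2)) - 196345/289 = 316406*(-I*sqrt(159010)/79505) - 196345/289 = -316406*I*sqrt(159010)/79505 - 196345/289 = -196345/289 - 316406*I*sqrt(159010)/79505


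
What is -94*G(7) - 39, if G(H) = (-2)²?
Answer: -415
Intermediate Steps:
G(H) = 4
-94*G(7) - 39 = -94*4 - 39 = -376 - 39 = -415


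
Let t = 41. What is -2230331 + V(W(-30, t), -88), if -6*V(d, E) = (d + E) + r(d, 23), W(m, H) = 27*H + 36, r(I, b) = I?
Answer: -6692092/3 ≈ -2.2307e+6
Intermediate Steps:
W(m, H) = 36 + 27*H
V(d, E) = -d/3 - E/6 (V(d, E) = -((d + E) + d)/6 = -((E + d) + d)/6 = -(E + 2*d)/6 = -d/3 - E/6)
-2230331 + V(W(-30, t), -88) = -2230331 + (-(36 + 27*41)/3 - ⅙*(-88)) = -2230331 + (-(36 + 1107)/3 + 44/3) = -2230331 + (-⅓*1143 + 44/3) = -2230331 + (-381 + 44/3) = -2230331 - 1099/3 = -6692092/3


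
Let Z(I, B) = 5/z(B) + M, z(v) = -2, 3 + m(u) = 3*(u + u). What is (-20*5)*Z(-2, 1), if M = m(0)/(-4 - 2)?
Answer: 200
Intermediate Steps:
m(u) = -3 + 6*u (m(u) = -3 + 3*(u + u) = -3 + 3*(2*u) = -3 + 6*u)
M = 1/2 (M = (-3 + 6*0)/(-4 - 2) = (-3 + 0)/(-6) = -3*(-1/6) = 1/2 ≈ 0.50000)
Z(I, B) = -2 (Z(I, B) = 5/(-2) + 1/2 = 5*(-1/2) + 1/2 = -5/2 + 1/2 = -2)
(-20*5)*Z(-2, 1) = -20*5*(-2) = -100*(-2) = 200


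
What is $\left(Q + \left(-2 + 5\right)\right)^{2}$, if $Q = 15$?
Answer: $324$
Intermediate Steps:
$\left(Q + \left(-2 + 5\right)\right)^{2} = \left(15 + \left(-2 + 5\right)\right)^{2} = \left(15 + 3\right)^{2} = 18^{2} = 324$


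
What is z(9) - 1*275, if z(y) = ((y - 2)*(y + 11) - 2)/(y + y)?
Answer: -802/3 ≈ -267.33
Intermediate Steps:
z(y) = (-2 + (-2 + y)*(11 + y))/(2*y) (z(y) = ((-2 + y)*(11 + y) - 2)/((2*y)) = (-2 + (-2 + y)*(11 + y))*(1/(2*y)) = (-2 + (-2 + y)*(11 + y))/(2*y))
z(9) - 1*275 = (½)*(-24 + 9*(9 + 9))/9 - 1*275 = (½)*(⅑)*(-24 + 9*18) - 275 = (½)*(⅑)*(-24 + 162) - 275 = (½)*(⅑)*138 - 275 = 23/3 - 275 = -802/3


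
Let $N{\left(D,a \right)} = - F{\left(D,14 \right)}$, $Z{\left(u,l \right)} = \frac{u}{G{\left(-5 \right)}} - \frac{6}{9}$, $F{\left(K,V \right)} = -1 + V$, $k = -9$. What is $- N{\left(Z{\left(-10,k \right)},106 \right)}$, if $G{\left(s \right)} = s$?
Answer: $13$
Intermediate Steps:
$Z{\left(u,l \right)} = - \frac{2}{3} - \frac{u}{5}$ ($Z{\left(u,l \right)} = \frac{u}{-5} - \frac{6}{9} = u \left(- \frac{1}{5}\right) - \frac{2}{3} = - \frac{u}{5} - \frac{2}{3} = - \frac{2}{3} - \frac{u}{5}$)
$N{\left(D,a \right)} = -13$ ($N{\left(D,a \right)} = - (-1 + 14) = \left(-1\right) 13 = -13$)
$- N{\left(Z{\left(-10,k \right)},106 \right)} = \left(-1\right) \left(-13\right) = 13$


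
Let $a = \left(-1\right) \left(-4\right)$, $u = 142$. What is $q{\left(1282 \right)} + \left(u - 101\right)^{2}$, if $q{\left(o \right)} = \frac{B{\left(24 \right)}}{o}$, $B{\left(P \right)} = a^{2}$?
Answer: $\frac{1077529}{641} \approx 1681.0$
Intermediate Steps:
$a = 4$
$B{\left(P \right)} = 16$ ($B{\left(P \right)} = 4^{2} = 16$)
$q{\left(o \right)} = \frac{16}{o}$
$q{\left(1282 \right)} + \left(u - 101\right)^{2} = \frac{16}{1282} + \left(142 - 101\right)^{2} = 16 \cdot \frac{1}{1282} + 41^{2} = \frac{8}{641} + 1681 = \frac{1077529}{641}$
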